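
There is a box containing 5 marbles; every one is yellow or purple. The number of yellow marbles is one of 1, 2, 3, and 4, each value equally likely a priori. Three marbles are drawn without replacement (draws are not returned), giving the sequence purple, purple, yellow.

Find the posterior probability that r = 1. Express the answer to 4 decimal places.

0.4000

For each hypothesis, P(data | H) works out to: P(data | r = 1) = (4/5)(3/4)(1/3) = 1/5; P(data | r = 2) = (3/5)(2/4)(2/3) = 1/5; P(data | r = 3) = (2/5)(1/4)(3/3) = 1/10; P(data | r = 4) = (1/5)(0/4) = 0.
Multiplying each by its prior: 1/4 · 1/5 = 1/20, 1/4 · 1/5 = 1/20, 1/4 · 1/10 = 1/40, 1/4 · 0 = 0; with total 1/8.
By Bayes' rule, P(r = 1 | data) = (1/20) / (1/8) = 2/5.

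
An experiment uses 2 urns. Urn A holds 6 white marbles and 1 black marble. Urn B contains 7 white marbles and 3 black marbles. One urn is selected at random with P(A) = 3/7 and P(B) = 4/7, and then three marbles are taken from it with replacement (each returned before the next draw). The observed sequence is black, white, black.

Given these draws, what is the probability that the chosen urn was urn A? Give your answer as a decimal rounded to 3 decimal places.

Compute the likelihood of the observed sequence for each case: P(data | urn A) = (1/7)(6/7)(1/7) = 0.017493; P(data | urn B) = (3/10)(7/10)(3/10) = 0.063.
Weighting by the prior gives 3/7 · 0.017493 = 0.0074969, 4/7 · 0.063 = 0.036; with total 0.043497.
So P(urn A | data) = (0.0074969) / (0.043497) = 0.17235.

0.172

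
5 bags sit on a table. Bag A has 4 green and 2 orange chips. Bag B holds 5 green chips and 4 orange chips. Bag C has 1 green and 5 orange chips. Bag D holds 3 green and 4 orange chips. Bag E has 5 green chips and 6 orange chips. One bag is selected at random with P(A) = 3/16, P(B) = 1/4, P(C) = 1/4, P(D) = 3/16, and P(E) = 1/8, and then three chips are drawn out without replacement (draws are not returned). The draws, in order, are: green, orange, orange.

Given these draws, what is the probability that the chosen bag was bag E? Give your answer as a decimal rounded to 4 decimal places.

0.1403

Compute the likelihood of the observed sequence for each case: P(data | bag A) = (4/6)(2/5)(1/4) = 0.066667; P(data | bag B) = (5/9)(4/8)(3/7) = 0.11905; P(data | bag C) = (1/6)(5/5)(4/4) = 0.16667; P(data | bag D) = (3/7)(4/6)(3/5) = 0.17143; P(data | bag E) = (5/11)(6/10)(5/9) = 0.15152.
The prior-weighted likelihoods are 3/16 · 0.066667 = 0.0125, 1/4 · 0.11905 = 0.029762, 1/4 · 0.16667 = 0.041667, 3/16 · 0.17143 = 0.032143, 1/8 · 0.15152 = 0.018939; these sum to 0.13501.
Hence P(bag E | data) = (0.018939) / (0.13501) = 0.14028.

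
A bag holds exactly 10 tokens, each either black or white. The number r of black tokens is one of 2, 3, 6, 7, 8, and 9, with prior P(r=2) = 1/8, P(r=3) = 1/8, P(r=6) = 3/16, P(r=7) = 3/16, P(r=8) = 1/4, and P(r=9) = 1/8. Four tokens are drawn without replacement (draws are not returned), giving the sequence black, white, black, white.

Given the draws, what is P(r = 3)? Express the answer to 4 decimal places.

0.1673

For each hypothesis, P(data | H) works out to: P(data | r = 2) = (2/10)(8/9)(1/8)(7/7) = 0.022222; P(data | r = 3) = (3/10)(7/9)(2/8)(6/7) = 0.05; P(data | r = 6) = (6/10)(4/9)(5/8)(3/7) = 0.071429; P(data | r = 7) = (7/10)(3/9)(6/8)(2/7) = 0.05; P(data | r = 8) = (8/10)(2/9)(7/8)(1/7) = 0.022222; P(data | r = 9) = (9/10)(1/9)(8/8)(0/7) = 0.
Multiplying each by its prior: 1/8 · 0.022222 = 0.0027778, 1/8 · 0.05 = 0.00625, 3/16 · 0.071429 = 0.013393, 3/16 · 0.05 = 0.009375, 1/4 · 0.022222 = 0.0055556, 1/8 · 0 = 0; these sum to 0.037351.
So P(r = 3 | data) = (0.00625) / (0.037351) = 0.16733.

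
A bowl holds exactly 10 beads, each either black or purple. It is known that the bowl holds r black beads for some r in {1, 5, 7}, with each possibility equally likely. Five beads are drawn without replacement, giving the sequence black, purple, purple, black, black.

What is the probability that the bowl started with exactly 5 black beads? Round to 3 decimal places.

0.488

The likelihood of the observed sequence under each hypothesis: P(data | r = 1) = (1/10)(9/9)(8/8)(0/7) = 0; P(data | r = 5) = (5/10)(5/9)(4/8)(4/7)(3/6) = 0.039683; P(data | r = 7) = (7/10)(3/9)(2/8)(6/7)(5/6) = 0.041667.
The prior-weighted likelihoods are 1/3 · 0 = 0, 1/3 · 0.039683 = 0.013228, 1/3 · 0.041667 = 0.013889; summing to 0.027116.
Therefore the posterior P(r = 5 | data) = (0.013228) / (0.027116) = 0.4878.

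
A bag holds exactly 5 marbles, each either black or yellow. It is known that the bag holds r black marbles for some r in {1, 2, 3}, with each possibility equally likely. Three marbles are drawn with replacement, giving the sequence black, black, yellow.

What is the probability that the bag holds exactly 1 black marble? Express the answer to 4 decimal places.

0.1176

Compute the likelihood of the observed sequence for each case: P(data | r = 1) = (1/5)(1/5)(4/5) = 4/125; P(data | r = 2) = (2/5)(2/5)(3/5) = 12/125; P(data | r = 3) = (3/5)(3/5)(2/5) = 18/125.
Multiplying each by its prior: 1/3 · 4/125 = 4/375, 1/3 · 12/125 = 4/125, 1/3 · 18/125 = 6/125; summing to 34/375.
Therefore the posterior P(r = 1 | data) = (4/375) / (34/375) = 2/17.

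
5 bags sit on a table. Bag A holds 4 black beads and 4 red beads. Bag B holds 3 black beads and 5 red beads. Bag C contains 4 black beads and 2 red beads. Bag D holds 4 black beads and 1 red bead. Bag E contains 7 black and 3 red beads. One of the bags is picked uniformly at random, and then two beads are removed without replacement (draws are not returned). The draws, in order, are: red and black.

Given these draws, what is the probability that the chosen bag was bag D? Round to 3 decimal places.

The likelihood of the observed sequence under each hypothesis: P(data | bag A) = (4/8)(4/7) = 0.28571; P(data | bag B) = (5/8)(3/7) = 0.26786; P(data | bag C) = (2/6)(4/5) = 0.26667; P(data | bag D) = (1/5)(4/4) = 0.2; P(data | bag E) = (3/10)(7/9) = 0.23333.
Weighting by the prior gives 1/5 · 0.28571 = 0.057143, 1/5 · 0.26786 = 0.053571, 1/5 · 0.26667 = 0.053333, 1/5 · 0.2 = 0.04, 1/5 · 0.23333 = 0.046667; these sum to 0.25071.
So P(bag D | data) = (0.04) / (0.25071) = 0.15954.

0.160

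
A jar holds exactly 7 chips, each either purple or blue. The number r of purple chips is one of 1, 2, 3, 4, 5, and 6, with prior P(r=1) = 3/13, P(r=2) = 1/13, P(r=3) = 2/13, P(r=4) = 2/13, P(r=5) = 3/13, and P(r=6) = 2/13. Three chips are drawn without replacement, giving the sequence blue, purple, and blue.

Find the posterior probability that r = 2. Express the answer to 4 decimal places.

Compute the likelihood of the observed sequence for each case: P(data | r = 1) = (6/7)(1/6)(5/5) = 1/7; P(data | r = 2) = (5/7)(2/6)(4/5) = 4/21; P(data | r = 3) = (4/7)(3/6)(3/5) = 6/35; P(data | r = 4) = (3/7)(4/6)(2/5) = 4/35; P(data | r = 5) = (2/7)(5/6)(1/5) = 1/21; P(data | r = 6) = (1/7)(6/6)(0/5) = 0.
Weighting by the prior gives 3/13 · 1/7 = 3/91, 1/13 · 4/21 = 4/273, 2/13 · 6/35 = 12/455, 2/13 · 4/35 = 8/455, 3/13 · 1/21 = 1/91, 2/13 · 0 = 0; summing to 4/39.
So P(r = 2 | data) = (4/273) / (4/39) = 1/7.

0.1429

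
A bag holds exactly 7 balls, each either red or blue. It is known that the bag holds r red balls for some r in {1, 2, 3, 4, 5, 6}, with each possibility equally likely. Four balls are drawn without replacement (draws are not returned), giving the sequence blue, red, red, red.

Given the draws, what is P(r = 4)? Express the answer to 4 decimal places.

0.2143

Under each hypothesis, the probability of the observed sequence is: P(data | r = 1) = (6/7)(1/6)(0/5) = 0; P(data | r = 2) = (5/7)(2/6)(1/5)(0/4) = 0; P(data | r = 3) = (4/7)(3/6)(2/5)(1/4) = 1/35; P(data | r = 4) = (3/7)(4/6)(3/5)(2/4) = 3/35; P(data | r = 5) = (2/7)(5/6)(4/5)(3/4) = 1/7; P(data | r = 6) = (1/7)(6/6)(5/5)(4/4) = 1/7.
Multiplying each by its prior: 1/6 · 0 = 0, 1/6 · 0 = 0, 1/6 · 1/35 = 1/210, 1/6 · 3/35 = 1/70, 1/6 · 1/7 = 1/42, 1/6 · 1/7 = 1/42; these sum to 1/15.
Therefore the posterior P(r = 4 | data) = (1/70) / (1/15) = 3/14.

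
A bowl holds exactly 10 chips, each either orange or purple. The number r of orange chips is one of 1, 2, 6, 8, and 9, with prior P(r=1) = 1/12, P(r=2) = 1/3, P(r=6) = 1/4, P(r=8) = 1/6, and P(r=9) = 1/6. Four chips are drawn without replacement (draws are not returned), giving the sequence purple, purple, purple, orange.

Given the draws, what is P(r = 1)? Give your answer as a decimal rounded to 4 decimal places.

Under each hypothesis, the probability of the observed sequence is: P(data | r = 1) = (9/10)(8/9)(7/8)(1/7) = 0.1; P(data | r = 2) = (8/10)(7/9)(6/8)(2/7) = 0.13333; P(data | r = 6) = (4/10)(3/9)(2/8)(6/7) = 0.028571; P(data | r = 8) = (2/10)(1/9)(0/8) = 0; P(data | r = 9) = (1/10)(0/9) = 0.
The prior-weighted likelihoods are 1/12 · 0.1 = 0.0083333, 1/3 · 0.13333 = 0.044444, 1/4 · 0.028571 = 0.0071429, 1/6 · 0 = 0, 1/6 · 0 = 0; summing to 0.059921.
By Bayes' rule, P(r = 1 | data) = (0.0083333) / (0.059921) = 0.13907.

0.1391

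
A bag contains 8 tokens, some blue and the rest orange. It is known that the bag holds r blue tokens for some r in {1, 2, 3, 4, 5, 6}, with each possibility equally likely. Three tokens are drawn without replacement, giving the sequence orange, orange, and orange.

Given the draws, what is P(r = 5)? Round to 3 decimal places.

For each hypothesis, P(data | H) works out to: P(data | r = 1) = (7/8)(6/7)(5/6) = 5/8; P(data | r = 2) = (6/8)(5/7)(4/6) = 5/14; P(data | r = 3) = (5/8)(4/7)(3/6) = 5/28; P(data | r = 4) = (4/8)(3/7)(2/6) = 1/14; P(data | r = 5) = (3/8)(2/7)(1/6) = 1/56; P(data | r = 6) = (2/8)(1/7)(0/6) = 0.
Multiplying each by its prior: 1/6 · 5/8 = 5/48, 1/6 · 5/14 = 5/84, 1/6 · 5/28 = 5/168, 1/6 · 1/14 = 1/84, 1/6 · 1/56 = 1/336, 1/6 · 0 = 0; summing to 5/24.
Hence P(r = 5 | data) = (1/336) / (5/24) = 1/70.

0.014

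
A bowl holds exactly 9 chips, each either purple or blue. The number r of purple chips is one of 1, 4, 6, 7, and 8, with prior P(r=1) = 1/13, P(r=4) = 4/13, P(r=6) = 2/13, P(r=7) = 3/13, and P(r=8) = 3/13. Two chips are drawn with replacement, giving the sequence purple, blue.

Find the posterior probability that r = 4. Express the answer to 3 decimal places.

0.421

Under each hypothesis, the probability of the observed sequence is: P(data | r = 1) = (1/9)(8/9) = 0.098765; P(data | r = 4) = (4/9)(5/9) = 0.24691; P(data | r = 6) = (6/9)(3/9) = 0.22222; P(data | r = 7) = (7/9)(2/9) = 0.17284; P(data | r = 8) = (8/9)(1/9) = 0.098765.
Weighting by the prior gives 1/13 · 0.098765 = 0.0075973, 4/13 · 0.24691 = 0.075973, 2/13 · 0.22222 = 0.034188, 3/13 · 0.17284 = 0.039886, 3/13 · 0.098765 = 0.022792; these sum to 0.18044.
Hence P(r = 4 | data) = (0.075973) / (0.18044) = 0.42105.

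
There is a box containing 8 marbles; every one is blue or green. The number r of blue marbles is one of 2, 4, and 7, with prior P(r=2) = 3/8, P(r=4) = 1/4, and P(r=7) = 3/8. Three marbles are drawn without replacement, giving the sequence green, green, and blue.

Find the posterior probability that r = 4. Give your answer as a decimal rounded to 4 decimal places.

0.3478

For each hypothesis, P(data | H) works out to: P(data | r = 2) = (6/8)(5/7)(2/6) = 5/28; P(data | r = 4) = (4/8)(3/7)(4/6) = 1/7; P(data | r = 7) = (1/8)(0/7) = 0.
Multiplying each by its prior: 3/8 · 5/28 = 15/224, 1/4 · 1/7 = 1/28, 3/8 · 0 = 0; summing to 23/224.
So P(r = 4 | data) = (1/28) / (23/224) = 8/23.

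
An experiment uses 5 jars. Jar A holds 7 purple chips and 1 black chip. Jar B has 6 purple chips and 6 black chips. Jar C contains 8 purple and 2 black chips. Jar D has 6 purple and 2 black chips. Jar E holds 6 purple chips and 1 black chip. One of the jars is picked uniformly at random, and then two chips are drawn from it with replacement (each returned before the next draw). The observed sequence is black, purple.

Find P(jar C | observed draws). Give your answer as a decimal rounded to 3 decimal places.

For each hypothesis, P(data | H) works out to: P(data | jar A) = (1/8)(7/8) = 0.10938; P(data | jar B) = (6/12)(6/12) = 0.25; P(data | jar C) = (2/10)(8/10) = 0.16; P(data | jar D) = (2/8)(6/8) = 0.1875; P(data | jar E) = (1/7)(6/7) = 0.12245.
The prior-weighted likelihoods are 1/5 · 0.10938 = 0.021875, 1/5 · 0.25 = 0.05, 1/5 · 0.16 = 0.032, 1/5 · 0.1875 = 0.0375, 1/5 · 0.12245 = 0.02449; with total 0.16586.
By Bayes' rule, P(jar C | data) = (0.032) / (0.16586) = 0.19293.

0.193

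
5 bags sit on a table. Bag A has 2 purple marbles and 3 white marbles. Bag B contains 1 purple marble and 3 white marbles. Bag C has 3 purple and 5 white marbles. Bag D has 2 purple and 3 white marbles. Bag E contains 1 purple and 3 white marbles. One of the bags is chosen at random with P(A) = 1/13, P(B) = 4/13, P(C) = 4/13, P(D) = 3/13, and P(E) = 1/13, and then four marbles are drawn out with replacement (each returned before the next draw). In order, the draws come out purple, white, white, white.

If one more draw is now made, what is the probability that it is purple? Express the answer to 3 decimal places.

The likelihood of the observed sequence under each hypothesis: P(data | bag A) = (2/5)(3/5)(3/5)(3/5) = 0.0864; P(data | bag B) = (1/4)(3/4)(3/4)(3/4) = 0.10547; P(data | bag C) = (3/8)(5/8)(5/8)(5/8) = 0.091553; P(data | bag D) = (2/5)(3/5)(3/5)(3/5) = 0.0864; P(data | bag E) = (1/4)(3/4)(3/4)(3/4) = 0.10547.
The prior-weighted likelihoods are 1/13 · 0.0864 = 0.0066462, 4/13 · 0.10547 = 0.032452, 4/13 · 0.091553 = 0.02817, 3/13 · 0.0864 = 0.019938, 1/13 · 0.10547 = 0.008113; these sum to 0.09532.
Dividing through by the total gives posterior P(bag A | data) = 0.069725, P(bag B | data) = 0.34045, P(bag C | data) = 0.29553, P(bag D | data) = 0.20917, P(bag E | data) = 0.085113.
The predictive probability is P(purple next | data) = (2/5)(0.069725) + (1/4)(0.34045) + (3/8)(0.29553) + (2/5)(0.20917) + (1/4)(0.085113) = 0.32878.

0.329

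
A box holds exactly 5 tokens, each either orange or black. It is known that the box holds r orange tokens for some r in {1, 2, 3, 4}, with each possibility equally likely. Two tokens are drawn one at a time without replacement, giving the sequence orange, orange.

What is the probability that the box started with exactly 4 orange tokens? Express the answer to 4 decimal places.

For each hypothesis, P(data | H) works out to: P(data | r = 1) = (1/5)(0/4) = 0; P(data | r = 2) = (2/5)(1/4) = 1/10; P(data | r = 3) = (3/5)(2/4) = 3/10; P(data | r = 4) = (4/5)(3/4) = 3/5.
The prior-weighted likelihoods are 1/4 · 0 = 0, 1/4 · 1/10 = 1/40, 1/4 · 3/10 = 3/40, 1/4 · 3/5 = 3/20; these sum to 1/4.
So P(r = 4 | data) = (3/20) / (1/4) = 3/5.

0.6000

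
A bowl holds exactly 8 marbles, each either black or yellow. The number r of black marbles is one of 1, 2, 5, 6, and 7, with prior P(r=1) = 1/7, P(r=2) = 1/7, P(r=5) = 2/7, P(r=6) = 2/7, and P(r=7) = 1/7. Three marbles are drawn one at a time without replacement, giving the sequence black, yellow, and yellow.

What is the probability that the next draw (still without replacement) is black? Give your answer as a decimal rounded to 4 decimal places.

Under each hypothesis, the probability of the observed sequence is: P(data | r = 1) = (1/8)(7/7)(6/6) = 1/8; P(data | r = 2) = (2/8)(6/7)(5/6) = 5/28; P(data | r = 5) = (5/8)(3/7)(2/6) = 5/56; P(data | r = 6) = (6/8)(2/7)(1/6) = 1/28; P(data | r = 7) = (7/8)(1/7)(0/6) = 0.
Multiplying each by its prior: 1/7 · 1/8 = 1/56, 1/7 · 5/28 = 5/196, 2/7 · 5/56 = 5/196, 2/7 · 1/28 = 1/98, 1/7 · 0 = 0; these sum to 31/392.
Dividing through by the total gives posterior P(r = 1 | data) = 7/31, P(r = 2 | data) = 10/31, P(r = 5 | data) = 10/31, P(r = 6 | data) = 4/31, P(r = 7 | data) = 0.
So P(black next | data) = Σ P(black next | H) P(H | data) = (0)(7/31) + (1/5)(10/31) + (4/5)(10/31) + (1)(4/31) = 14/31.

0.4516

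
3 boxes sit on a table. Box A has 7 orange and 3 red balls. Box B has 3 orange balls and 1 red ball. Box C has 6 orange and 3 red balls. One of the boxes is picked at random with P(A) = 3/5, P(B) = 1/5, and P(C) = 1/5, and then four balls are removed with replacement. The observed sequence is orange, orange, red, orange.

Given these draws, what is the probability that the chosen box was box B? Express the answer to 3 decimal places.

0.206

Under each hypothesis, the probability of the observed sequence is: P(data | box A) = (7/10)(7/10)(3/10)(7/10) = 0.1029; P(data | box B) = (3/4)(3/4)(1/4)(3/4) = 0.10547; P(data | box C) = (6/9)(6/9)(3/9)(6/9) = 0.098765.
Weighting by the prior gives 3/5 · 0.1029 = 0.06174, 1/5 · 0.10547 = 0.021094, 1/5 · 0.098765 = 0.019753; with total 0.10259.
By Bayes' rule, P(box B | data) = (0.021094) / (0.10259) = 0.20562.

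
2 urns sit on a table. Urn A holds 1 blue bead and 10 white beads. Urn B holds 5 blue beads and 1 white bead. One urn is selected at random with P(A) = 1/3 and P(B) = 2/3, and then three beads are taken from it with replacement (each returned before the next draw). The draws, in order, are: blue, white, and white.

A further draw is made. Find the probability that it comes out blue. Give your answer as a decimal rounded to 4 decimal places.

0.3740

For each hypothesis, P(data | H) works out to: P(data | urn A) = (1/11)(10/11)(10/11) = 0.075131; P(data | urn B) = (5/6)(1/6)(1/6) = 0.023148.
Multiplying each by its prior: 1/3 · 0.075131 = 0.025044, 2/3 · 0.023148 = 0.015432; these sum to 0.040476.
Normalising, the posterior is P(urn A | data) = 0.61873, P(urn B | data) = 0.38127.
Averaging over the posterior, P(blue next | data) = (1/11)(0.61873) + (5/6)(0.38127) = 0.37397.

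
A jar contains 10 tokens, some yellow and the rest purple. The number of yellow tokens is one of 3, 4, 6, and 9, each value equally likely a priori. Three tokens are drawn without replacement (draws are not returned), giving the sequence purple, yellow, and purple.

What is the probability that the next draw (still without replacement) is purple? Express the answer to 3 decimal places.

0.563

Under each hypothesis, the probability of the observed sequence is: P(data | r = 3) = (7/10)(3/9)(6/8) = 7/40; P(data | r = 4) = (6/10)(4/9)(5/8) = 1/6; P(data | r = 6) = (4/10)(6/9)(3/8) = 1/10; P(data | r = 9) = (1/10)(9/9)(0/8) = 0.
Weighting by the prior gives 1/4 · 7/40 = 7/160, 1/4 · 1/6 = 1/24, 1/4 · 1/10 = 1/40, 1/4 · 0 = 0; these sum to 53/480.
The posterior is then P(r = 3 | data) = 21/53, P(r = 4 | data) = 20/53, P(r = 6 | data) = 12/53, P(r = 9 | data) = 0.
The predictive probability is P(purple next | data) = (5/7)(21/53) + (4/7)(20/53) + (2/7)(12/53) = 209/371.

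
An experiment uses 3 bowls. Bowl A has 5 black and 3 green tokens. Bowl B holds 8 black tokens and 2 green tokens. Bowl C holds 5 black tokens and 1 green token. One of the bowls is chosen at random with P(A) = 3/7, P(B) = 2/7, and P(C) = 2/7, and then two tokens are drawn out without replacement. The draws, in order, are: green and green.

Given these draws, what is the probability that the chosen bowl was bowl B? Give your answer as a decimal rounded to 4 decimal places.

Compute the likelihood of the observed sequence for each case: P(data | bowl A) = (3/8)(2/7) = 0.10714; P(data | bowl B) = (2/10)(1/9) = 0.022222; P(data | bowl C) = (1/6)(0/5) = 0.
The prior-weighted likelihoods are 3/7 · 0.10714 = 0.045918, 2/7 · 0.022222 = 0.0063492, 2/7 · 0 = 0; summing to 0.052268.
Hence P(bowl B | data) = (0.0063492) / (0.052268) = 0.12148.

0.1215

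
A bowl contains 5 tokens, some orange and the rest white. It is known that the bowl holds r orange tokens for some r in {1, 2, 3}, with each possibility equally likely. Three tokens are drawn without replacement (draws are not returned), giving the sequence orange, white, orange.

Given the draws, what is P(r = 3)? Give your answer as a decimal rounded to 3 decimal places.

Compute the likelihood of the observed sequence for each case: P(data | r = 1) = (1/5)(4/4)(0/3) = 0; P(data | r = 2) = (2/5)(3/4)(1/3) = 1/10; P(data | r = 3) = (3/5)(2/4)(2/3) = 1/5.
The prior-weighted likelihoods are 1/3 · 0 = 0, 1/3 · 1/10 = 1/30, 1/3 · 1/5 = 1/15; these sum to 1/10.
Therefore the posterior P(r = 3 | data) = (1/15) / (1/10) = 2/3.

0.667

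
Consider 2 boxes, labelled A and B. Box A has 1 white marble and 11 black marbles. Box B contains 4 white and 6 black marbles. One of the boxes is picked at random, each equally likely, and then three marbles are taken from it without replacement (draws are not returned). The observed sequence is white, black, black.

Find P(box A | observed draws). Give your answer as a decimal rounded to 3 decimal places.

0.333

Compute the likelihood of the observed sequence for each case: P(data | box A) = (1/12)(11/11)(10/10) = 1/12; P(data | box B) = (4/10)(6/9)(5/8) = 1/6.
The prior-weighted likelihoods are 1/2 · 1/12 = 1/24, 1/2 · 1/6 = 1/12; with total 1/8.
So P(box A | data) = (1/24) / (1/8) = 1/3.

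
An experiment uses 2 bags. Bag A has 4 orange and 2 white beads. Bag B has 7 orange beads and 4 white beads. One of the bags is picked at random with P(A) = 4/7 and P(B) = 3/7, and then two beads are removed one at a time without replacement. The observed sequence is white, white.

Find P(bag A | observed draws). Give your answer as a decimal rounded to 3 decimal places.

Under each hypothesis, the probability of the observed sequence is: P(data | bag A) = (2/6)(1/5) = 1/15; P(data | bag B) = (4/11)(3/10) = 6/55.
Multiplying each by its prior: 4/7 · 1/15 = 4/105, 3/7 · 6/55 = 18/385; with total 14/165.
So P(bag A | data) = (4/105) / (14/165) = 22/49.

0.449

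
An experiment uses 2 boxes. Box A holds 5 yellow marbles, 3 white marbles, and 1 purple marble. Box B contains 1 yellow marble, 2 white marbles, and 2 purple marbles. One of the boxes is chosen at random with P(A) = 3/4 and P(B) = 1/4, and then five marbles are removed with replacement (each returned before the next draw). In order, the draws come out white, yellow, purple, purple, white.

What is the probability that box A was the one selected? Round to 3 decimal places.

Under each hypothesis, the probability of the observed sequence is: P(data | box A) = (3/9)(5/9)(1/9)(1/9)(3/9) = 0.00076208; P(data | box B) = (2/5)(1/5)(2/5)(2/5)(2/5) = 0.00512.
Multiplying each by its prior: 3/4 · 0.00076208 = 0.00057156, 1/4 · 0.00512 = 0.00128; these sum to 0.0018516.
By Bayes' rule, P(box A | data) = (0.00057156) / (0.0018516) = 0.30869.

0.309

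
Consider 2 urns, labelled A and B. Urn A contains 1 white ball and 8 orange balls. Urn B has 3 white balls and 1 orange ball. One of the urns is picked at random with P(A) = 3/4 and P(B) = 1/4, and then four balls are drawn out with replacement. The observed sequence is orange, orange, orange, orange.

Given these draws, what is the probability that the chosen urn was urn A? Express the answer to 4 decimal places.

0.9979

For each hypothesis, P(data | H) works out to: P(data | urn A) = (8/9)(8/9)(8/9)(8/9) = 0.6243; P(data | urn B) = (1/4)(1/4)(1/4)(1/4) = 0.0039062.
Multiplying each by its prior: 3/4 · 0.6243 = 0.46822, 1/4 · 0.0039062 = 0.00097656; summing to 0.4692.
Therefore the posterior P(urn A | data) = (0.46822) / (0.4692) = 0.99792.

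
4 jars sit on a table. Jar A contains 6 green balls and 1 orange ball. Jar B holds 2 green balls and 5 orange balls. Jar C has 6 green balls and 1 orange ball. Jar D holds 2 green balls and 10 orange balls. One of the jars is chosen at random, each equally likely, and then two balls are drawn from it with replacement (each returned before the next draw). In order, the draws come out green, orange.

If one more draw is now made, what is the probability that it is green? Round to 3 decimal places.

0.496

Compute the likelihood of the observed sequence for each case: P(data | jar A) = (6/7)(1/7) = 0.12245; P(data | jar B) = (2/7)(5/7) = 0.20408; P(data | jar C) = (6/7)(1/7) = 0.12245; P(data | jar D) = (2/12)(10/12) = 0.13889.
The prior-weighted likelihoods are 1/4 · 0.12245 = 0.030612, 1/4 · 0.20408 = 0.05102, 1/4 · 0.12245 = 0.030612, 1/4 · 0.13889 = 0.034722; with total 0.14697.
The posterior is then P(jar A | data) = 0.20829, P(jar B | data) = 0.34716, P(jar C | data) = 0.20829, P(jar D | data) = 0.23626.
So P(green next | data) = Σ P(green next | H) P(H | data) = (6/7)(0.20829) + (2/7)(0.34716) + (6/7)(0.20829) + (1/6)(0.23626) = 0.49564.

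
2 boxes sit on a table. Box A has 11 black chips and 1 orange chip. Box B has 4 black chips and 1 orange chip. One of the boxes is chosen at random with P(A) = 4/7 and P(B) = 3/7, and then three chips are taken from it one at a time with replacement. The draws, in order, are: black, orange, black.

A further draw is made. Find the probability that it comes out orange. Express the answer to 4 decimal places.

0.1508

For each hypothesis, P(data | H) works out to: P(data | box A) = (11/12)(1/12)(11/12) = 0.070023; P(data | box B) = (4/5)(1/5)(4/5) = 0.128.
Weighting by the prior gives 4/7 · 0.070023 = 0.040013, 3/7 · 0.128 = 0.054857; these sum to 0.09487.
The posterior is then P(box A | data) = 0.42177, P(box B | data) = 0.57823.
So P(orange next | data) = Σ P(orange next | H) P(H | data) = (1/12)(0.42177) + (1/5)(0.57823) = 0.15079.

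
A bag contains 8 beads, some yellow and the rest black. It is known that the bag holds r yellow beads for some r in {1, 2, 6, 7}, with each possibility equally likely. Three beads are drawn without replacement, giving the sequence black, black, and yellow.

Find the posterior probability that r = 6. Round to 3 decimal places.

0.105

The likelihood of the observed sequence under each hypothesis: P(data | r = 1) = (7/8)(6/7)(1/6) = 1/8; P(data | r = 2) = (6/8)(5/7)(2/6) = 5/28; P(data | r = 6) = (2/8)(1/7)(6/6) = 1/28; P(data | r = 7) = (1/8)(0/7) = 0.
Multiplying each by its prior: 1/4 · 1/8 = 1/32, 1/4 · 5/28 = 5/112, 1/4 · 1/28 = 1/112, 1/4 · 0 = 0; these sum to 19/224.
By Bayes' rule, P(r = 6 | data) = (1/112) / (19/224) = 2/19.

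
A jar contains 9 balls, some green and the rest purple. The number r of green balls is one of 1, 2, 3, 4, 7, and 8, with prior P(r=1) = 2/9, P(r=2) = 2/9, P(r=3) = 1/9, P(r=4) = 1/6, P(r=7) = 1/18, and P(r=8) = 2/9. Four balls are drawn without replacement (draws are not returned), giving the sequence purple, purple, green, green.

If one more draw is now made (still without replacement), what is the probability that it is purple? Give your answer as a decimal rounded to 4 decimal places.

0.7040

Under each hypothesis, the probability of the observed sequence is: P(data | r = 1) = (8/9)(7/8)(1/7)(0/6) = 0; P(data | r = 2) = (7/9)(6/8)(2/7)(1/6) = 0.027778; P(data | r = 3) = (6/9)(5/8)(3/7)(2/6) = 0.059524; P(data | r = 4) = (5/9)(4/8)(4/7)(3/6) = 0.079365; P(data | r = 7) = (2/9)(1/8)(7/7)(6/6) = 0.027778; P(data | r = 8) = (1/9)(0/8) = 0.
Weighting by the prior gives 2/9 · 0 = 0, 2/9 · 0.027778 = 0.0061728, 1/9 · 0.059524 = 0.0066138, 1/6 · 0.079365 = 0.013228, 1/18 · 0.027778 = 0.0015432, 2/9 · 0 = 0; with total 0.027557.
The posterior is then P(r = 1 | data) = 0, P(r = 2 | data) = 0.224, P(r = 3 | data) = 0.24, P(r = 4 | data) = 0.48, P(r = 7 | data) = 0.056, P(r = 8 | data) = 0.
Averaging over the posterior, P(purple next | data) = (1)(0.224) + (4/5)(0.24) + (3/5)(0.48) + (0)(0.056) = 0.704.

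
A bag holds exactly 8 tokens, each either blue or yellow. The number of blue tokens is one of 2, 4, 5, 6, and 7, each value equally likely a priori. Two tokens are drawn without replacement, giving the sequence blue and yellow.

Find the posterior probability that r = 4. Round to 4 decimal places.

0.2581

The likelihood of the observed sequence under each hypothesis: P(data | r = 2) = (2/8)(6/7) = 3/14; P(data | r = 4) = (4/8)(4/7) = 2/7; P(data | r = 5) = (5/8)(3/7) = 15/56; P(data | r = 6) = (6/8)(2/7) = 3/14; P(data | r = 7) = (7/8)(1/7) = 1/8.
Weighting by the prior gives 1/5 · 3/14 = 3/70, 1/5 · 2/7 = 2/35, 1/5 · 15/56 = 3/56, 1/5 · 3/14 = 3/70, 1/5 · 1/8 = 1/40; these sum to 31/140.
Therefore the posterior P(r = 4 | data) = (2/35) / (31/140) = 8/31.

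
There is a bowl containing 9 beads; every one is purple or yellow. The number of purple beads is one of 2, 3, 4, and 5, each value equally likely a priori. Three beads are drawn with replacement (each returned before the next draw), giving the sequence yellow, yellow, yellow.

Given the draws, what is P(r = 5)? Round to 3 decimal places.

0.086

Under each hypothesis, the probability of the observed sequence is: P(data | r = 2) = (7/9)(7/9)(7/9) = 0.47051; P(data | r = 3) = (6/9)(6/9)(6/9) = 0.2963; P(data | r = 4) = (5/9)(5/9)(5/9) = 0.17147; P(data | r = 5) = (4/9)(4/9)(4/9) = 0.087791.
Weighting by the prior gives 1/4 · 0.47051 = 0.11763, 1/4 · 0.2963 = 0.074074, 1/4 · 0.17147 = 0.042867, 1/4 · 0.087791 = 0.021948; with total 0.25652.
Hence P(r = 5 | data) = (0.021948) / (0.25652) = 0.085561.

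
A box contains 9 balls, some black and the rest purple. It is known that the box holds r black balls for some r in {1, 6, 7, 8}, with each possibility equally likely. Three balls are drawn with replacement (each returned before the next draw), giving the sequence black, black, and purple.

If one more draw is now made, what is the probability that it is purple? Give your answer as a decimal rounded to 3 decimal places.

Compute the likelihood of the observed sequence for each case: P(data | r = 1) = (1/9)(1/9)(8/9) = 0.010974; P(data | r = 6) = (6/9)(6/9)(3/9) = 0.14815; P(data | r = 7) = (7/9)(7/9)(2/9) = 0.13443; P(data | r = 8) = (8/9)(8/9)(1/9) = 0.087791.
Weighting by the prior gives 1/4 · 0.010974 = 0.0027435, 1/4 · 0.14815 = 0.037037, 1/4 · 0.13443 = 0.033608, 1/4 · 0.087791 = 0.021948; summing to 0.095336.
Normalising, the posterior is P(r = 1 | data) = 0.028777, P(r = 6 | data) = 0.38849, P(r = 7 | data) = 0.35252, P(r = 8 | data) = 0.23022.
Averaging over the posterior, P(purple next | data) = (8/9)(0.028777) + (1/3)(0.38849) + (2/9)(0.35252) + (1/9)(0.23022) = 0.25899.

0.259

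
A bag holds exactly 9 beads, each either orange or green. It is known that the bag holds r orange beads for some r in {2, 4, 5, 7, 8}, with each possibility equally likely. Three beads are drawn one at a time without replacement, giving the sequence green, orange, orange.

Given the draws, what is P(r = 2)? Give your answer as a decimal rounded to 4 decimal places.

Compute the likelihood of the observed sequence for each case: P(data | r = 2) = (7/9)(2/8)(1/7) = 1/36; P(data | r = 4) = (5/9)(4/8)(3/7) = 5/42; P(data | r = 5) = (4/9)(5/8)(4/7) = 10/63; P(data | r = 7) = (2/9)(7/8)(6/7) = 1/6; P(data | r = 8) = (1/9)(8/8)(7/7) = 1/9.
Multiplying each by its prior: 1/5 · 1/36 = 1/180, 1/5 · 5/42 = 1/42, 1/5 · 10/63 = 2/63, 1/5 · 1/6 = 1/30, 1/5 · 1/9 = 1/45; these sum to 7/60.
By Bayes' rule, P(r = 2 | data) = (1/180) / (7/60) = 1/21.

0.0476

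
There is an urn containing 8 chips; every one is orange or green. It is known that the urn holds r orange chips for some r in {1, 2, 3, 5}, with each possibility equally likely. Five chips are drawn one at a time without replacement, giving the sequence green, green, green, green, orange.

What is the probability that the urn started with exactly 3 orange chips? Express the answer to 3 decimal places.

Under each hypothesis, the probability of the observed sequence is: P(data | r = 1) = (7/8)(6/7)(5/6)(4/5)(1/4) = 1/8; P(data | r = 2) = (6/8)(5/7)(4/6)(3/5)(2/4) = 3/28; P(data | r = 3) = (5/8)(4/7)(3/6)(2/5)(3/4) = 3/56; P(data | r = 5) = (3/8)(2/7)(1/6)(0/5) = 0.
Weighting by the prior gives 1/4 · 1/8 = 1/32, 1/4 · 3/28 = 3/112, 1/4 · 3/56 = 3/224, 1/4 · 0 = 0; these sum to 1/14.
So P(r = 3 | data) = (3/224) / (1/14) = 3/16.

0.188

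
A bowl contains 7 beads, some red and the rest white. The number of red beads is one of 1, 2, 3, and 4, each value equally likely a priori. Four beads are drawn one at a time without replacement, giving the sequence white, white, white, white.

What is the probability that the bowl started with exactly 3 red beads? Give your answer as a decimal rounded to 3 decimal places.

For each hypothesis, P(data | H) works out to: P(data | r = 1) = (6/7)(5/6)(4/5)(3/4) = 3/7; P(data | r = 2) = (5/7)(4/6)(3/5)(2/4) = 1/7; P(data | r = 3) = (4/7)(3/6)(2/5)(1/4) = 1/35; P(data | r = 4) = (3/7)(2/6)(1/5)(0/4) = 0.
Weighting by the prior gives 1/4 · 3/7 = 3/28, 1/4 · 1/7 = 1/28, 1/4 · 1/35 = 1/140, 1/4 · 0 = 0; these sum to 3/20.
So P(r = 3 | data) = (1/140) / (3/20) = 1/21.

0.048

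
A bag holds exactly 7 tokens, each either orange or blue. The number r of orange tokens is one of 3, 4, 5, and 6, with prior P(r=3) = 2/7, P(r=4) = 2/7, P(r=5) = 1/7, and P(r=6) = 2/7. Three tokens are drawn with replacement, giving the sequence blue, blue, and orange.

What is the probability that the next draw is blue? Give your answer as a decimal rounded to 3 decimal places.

0.466

Under each hypothesis, the probability of the observed sequence is: P(data | r = 3) = (4/7)(4/7)(3/7) = 0.13994; P(data | r = 4) = (3/7)(3/7)(4/7) = 0.10496; P(data | r = 5) = (2/7)(2/7)(5/7) = 0.058309; P(data | r = 6) = (1/7)(1/7)(6/7) = 0.017493.
Multiplying each by its prior: 2/7 · 0.13994 = 0.039983, 2/7 · 0.10496 = 0.029988, 1/7 · 0.058309 = 0.0083299, 2/7 · 0.017493 = 0.0049979; these sum to 0.083299.
Normalising, the posterior is P(r = 3 | data) = 0.48, P(r = 4 | data) = 0.36, P(r = 5 | data) = 0.1, P(r = 6 | data) = 0.06.
So P(blue next | data) = Σ P(blue next | H) P(H | data) = (4/7)(0.48) + (3/7)(0.36) + (2/7)(0.1) + (1/7)(0.06) = 0.46571.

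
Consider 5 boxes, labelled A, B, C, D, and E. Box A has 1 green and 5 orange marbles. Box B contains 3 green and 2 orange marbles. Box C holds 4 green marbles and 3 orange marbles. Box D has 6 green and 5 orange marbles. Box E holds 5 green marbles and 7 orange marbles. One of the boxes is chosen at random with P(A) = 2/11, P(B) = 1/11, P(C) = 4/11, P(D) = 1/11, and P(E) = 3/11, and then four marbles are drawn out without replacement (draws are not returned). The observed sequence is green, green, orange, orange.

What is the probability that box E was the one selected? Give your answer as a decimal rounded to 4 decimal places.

0.2903

Under each hypothesis, the probability of the observed sequence is: P(data | box A) = (1/6)(0/5) = 0; P(data | box B) = (3/5)(2/4)(2/3)(1/2) = 0.1; P(data | box C) = (4/7)(3/6)(3/5)(2/4) = 0.085714; P(data | box D) = (6/11)(5/10)(5/9)(4/8) = 0.075758; P(data | box E) = (5/12)(4/11)(7/10)(6/9) = 0.070707.
Weighting by the prior gives 2/11 · 0 = 0, 1/11 · 0.1 = 0.0090909, 4/11 · 0.085714 = 0.031169, 1/11 · 0.075758 = 0.0068871, 3/11 · 0.070707 = 0.019284; summing to 0.066431.
By Bayes' rule, P(box E | data) = (0.019284) / (0.066431) = 0.29028.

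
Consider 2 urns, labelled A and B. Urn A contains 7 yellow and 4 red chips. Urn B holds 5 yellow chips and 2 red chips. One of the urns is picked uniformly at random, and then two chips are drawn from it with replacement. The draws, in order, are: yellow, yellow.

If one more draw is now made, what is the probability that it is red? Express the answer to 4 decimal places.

Under each hypothesis, the probability of the observed sequence is: P(data | urn A) = (7/11)(7/11) = 0.40496; P(data | urn B) = (5/7)(5/7) = 0.5102.
Multiplying each by its prior: 1/2 · 0.40496 = 0.20248, 1/2 · 0.5102 = 0.2551; these sum to 0.45758.
The posterior is then P(urn A | data) = 0.4425, P(urn B | data) = 0.5575.
So P(red next | data) = Σ P(red next | H) P(H | data) = (4/11)(0.4425) + (2/7)(0.5575) = 0.32019.

0.3202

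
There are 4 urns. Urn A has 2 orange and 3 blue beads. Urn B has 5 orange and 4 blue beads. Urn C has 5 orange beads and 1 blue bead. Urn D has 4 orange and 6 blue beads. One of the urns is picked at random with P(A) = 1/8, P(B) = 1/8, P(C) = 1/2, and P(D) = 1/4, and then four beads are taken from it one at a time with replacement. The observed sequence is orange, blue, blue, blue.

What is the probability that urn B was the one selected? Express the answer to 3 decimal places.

0.151

Under each hypothesis, the probability of the observed sequence is: P(data | urn A) = (2/5)(3/5)(3/5)(3/5) = 0.0864; P(data | urn B) = (5/9)(4/9)(4/9)(4/9) = 0.048773; P(data | urn C) = (5/6)(1/6)(1/6)(1/6) = 0.003858; P(data | urn D) = (4/10)(6/10)(6/10)(6/10) = 0.0864.
Weighting by the prior gives 1/8 · 0.0864 = 0.0108, 1/8 · 0.048773 = 0.0060966, 1/2 · 0.003858 = 0.001929, 1/4 · 0.0864 = 0.0216; these sum to 0.040426.
Hence P(urn B | data) = (0.0060966) / (0.040426) = 0.15081.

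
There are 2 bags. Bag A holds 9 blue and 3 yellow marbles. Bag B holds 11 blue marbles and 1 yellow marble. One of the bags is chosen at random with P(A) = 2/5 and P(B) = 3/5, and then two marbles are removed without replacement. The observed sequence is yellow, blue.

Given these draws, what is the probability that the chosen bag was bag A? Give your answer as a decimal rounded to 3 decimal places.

Under each hypothesis, the probability of the observed sequence is: P(data | bag A) = (3/12)(9/11) = 9/44; P(data | bag B) = (1/12)(11/11) = 1/12.
Multiplying each by its prior: 2/5 · 9/44 = 9/110, 3/5 · 1/12 = 1/20; with total 29/220.
By Bayes' rule, P(bag A | data) = (9/110) / (29/220) = 18/29.

0.621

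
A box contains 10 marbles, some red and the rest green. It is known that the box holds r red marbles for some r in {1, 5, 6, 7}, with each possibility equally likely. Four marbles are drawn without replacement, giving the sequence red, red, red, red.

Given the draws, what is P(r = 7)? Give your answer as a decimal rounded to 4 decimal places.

Compute the likelihood of the observed sequence for each case: P(data | r = 1) = (1/10)(0/9) = 0; P(data | r = 5) = (5/10)(4/9)(3/8)(2/7) = 1/42; P(data | r = 6) = (6/10)(5/9)(4/8)(3/7) = 1/14; P(data | r = 7) = (7/10)(6/9)(5/8)(4/7) = 1/6.
Weighting by the prior gives 1/4 · 0 = 0, 1/4 · 1/42 = 1/168, 1/4 · 1/14 = 1/56, 1/4 · 1/6 = 1/24; these sum to 11/168.
Therefore the posterior P(r = 7 | data) = (1/24) / (11/168) = 7/11.

0.6364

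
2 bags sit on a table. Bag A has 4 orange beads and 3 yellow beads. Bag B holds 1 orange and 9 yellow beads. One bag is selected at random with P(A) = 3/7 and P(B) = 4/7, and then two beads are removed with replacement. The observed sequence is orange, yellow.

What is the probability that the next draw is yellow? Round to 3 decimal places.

Under each hypothesis, the probability of the observed sequence is: P(data | bag A) = (4/7)(3/7) = 0.2449; P(data | bag B) = (1/10)(9/10) = 0.09.
Multiplying each by its prior: 3/7 · 0.2449 = 0.10496, 4/7 · 0.09 = 0.051429; these sum to 0.15638.
Dividing through by the total gives posterior P(bag A | data) = 0.67114, P(bag B | data) = 0.32886.
The predictive probability is P(yellow next | data) = (3/7)(0.67114) + (9/10)(0.32886) = 0.5836.

0.584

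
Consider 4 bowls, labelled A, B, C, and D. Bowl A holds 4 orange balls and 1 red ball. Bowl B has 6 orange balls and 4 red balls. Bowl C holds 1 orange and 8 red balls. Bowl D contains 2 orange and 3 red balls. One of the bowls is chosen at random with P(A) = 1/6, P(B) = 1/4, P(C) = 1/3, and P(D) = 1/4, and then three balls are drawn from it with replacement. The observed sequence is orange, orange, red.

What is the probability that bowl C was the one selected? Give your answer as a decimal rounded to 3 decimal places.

0.043

The likelihood of the observed sequence under each hypothesis: P(data | bowl A) = (4/5)(4/5)(1/5) = 0.128; P(data | bowl B) = (6/10)(6/10)(4/10) = 0.144; P(data | bowl C) = (1/9)(1/9)(8/9) = 0.010974; P(data | bowl D) = (2/5)(2/5)(3/5) = 0.096.
Multiplying each by its prior: 1/6 · 0.128 = 0.021333, 1/4 · 0.144 = 0.036, 1/3 · 0.010974 = 0.003658, 1/4 · 0.096 = 0.024; summing to 0.084991.
So P(bowl C | data) = (0.003658) / (0.084991) = 0.043039.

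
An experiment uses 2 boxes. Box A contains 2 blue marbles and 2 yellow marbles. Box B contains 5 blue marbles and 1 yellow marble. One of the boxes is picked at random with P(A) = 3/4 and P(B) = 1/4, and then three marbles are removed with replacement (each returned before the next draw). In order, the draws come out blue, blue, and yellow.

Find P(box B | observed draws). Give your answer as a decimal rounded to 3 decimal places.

For each hypothesis, P(data | H) works out to: P(data | box A) = (2/4)(2/4)(2/4) = 1/8; P(data | box B) = (5/6)(5/6)(1/6) = 25/216.
Weighting by the prior gives 3/4 · 1/8 = 3/32, 1/4 · 25/216 = 25/864; these sum to 53/432.
Therefore the posterior P(box B | data) = (25/864) / (53/432) = 25/106.

0.236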